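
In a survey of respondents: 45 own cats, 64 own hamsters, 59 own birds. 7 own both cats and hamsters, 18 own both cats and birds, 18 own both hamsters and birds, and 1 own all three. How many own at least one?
|A∪B∪C| = 45+64+59-7-18-18+1 = 126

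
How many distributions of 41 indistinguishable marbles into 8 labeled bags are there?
C(41+8-1, 8-1) = C(48, 7) = 73629072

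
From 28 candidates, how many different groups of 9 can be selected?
C(28,9) = 28!/(9!×19!) = 6906900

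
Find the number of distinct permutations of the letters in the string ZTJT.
4! / (2! × 1! × 1!) = 12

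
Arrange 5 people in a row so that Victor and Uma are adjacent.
Treat as block: (5-1)! × 2! = 24 × 2 = 48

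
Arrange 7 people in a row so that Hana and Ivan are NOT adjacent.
Total - adjacent = 7! - (7-1)!×2 = 5040 - 1440 = 3600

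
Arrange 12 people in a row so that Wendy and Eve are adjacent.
Treat as block: (12-1)! × 2! = 39916800 × 2 = 79833600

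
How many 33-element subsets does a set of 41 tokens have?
C(41,33) = 41!/(33!×8!) = 95548245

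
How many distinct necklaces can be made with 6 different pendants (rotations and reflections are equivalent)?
(6-1)!/2 = 120/2 = 60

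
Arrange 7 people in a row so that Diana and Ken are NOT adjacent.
Total - adjacent = 7! - (7-1)!×2 = 5040 - 1440 = 3600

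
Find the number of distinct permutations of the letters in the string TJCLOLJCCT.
10! / (2! × 1! × 2! × 3! × 2!) = 75600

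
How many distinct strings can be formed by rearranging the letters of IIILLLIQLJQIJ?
13! / (2! × 5! × 4! × 2!) = 540540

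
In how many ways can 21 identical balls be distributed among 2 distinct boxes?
C(21+2-1, 2-1) = C(22, 1) = 22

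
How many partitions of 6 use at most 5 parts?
By conjugation, equals partitions of 6 into parts ≤ 5. Let r_j(i) = number of partitions of i into parts ≤ j, for i = 0..6. r_1(i) = 1 for all i; r_j(i) = r_{j-1}(i) + r_j(i-j). Rows j = 2..5: ≤2: 1 1 2 2 3 3 4; ≤3: 1 1 2 3 4 5 7; ≤4: 1 1 2 3 5 6 9; ≤5: 1 1 2 3 5 7 10. r_5(6) = 10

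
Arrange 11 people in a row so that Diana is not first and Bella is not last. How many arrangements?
By inclusion-exclusion: 11! - 2×(11-1)! + (11-2)! = 39916800 - 7257600 + 362880 = 33022080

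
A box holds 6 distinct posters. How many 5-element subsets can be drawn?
C(6,5) = 6!/(5!×1!) = 6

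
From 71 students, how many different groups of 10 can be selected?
C(71,10) = 71!/(10!×61!) = 461738052776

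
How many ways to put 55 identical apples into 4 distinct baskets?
C(55+4-1, 4-1) = C(58, 3) = 30856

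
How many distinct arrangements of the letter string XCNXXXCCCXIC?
12! / (1! × 1! × 5! × 5!) = 33264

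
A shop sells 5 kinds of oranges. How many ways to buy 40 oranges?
C(40+5-1, 5-1) = C(44, 4) = 135751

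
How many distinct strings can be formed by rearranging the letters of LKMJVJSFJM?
10! / (3! × 1! × 2! × 1! × 1! × 1! × 1!) = 302400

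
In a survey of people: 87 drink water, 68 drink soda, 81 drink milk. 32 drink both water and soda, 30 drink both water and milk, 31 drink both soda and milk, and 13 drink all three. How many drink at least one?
|A∪B∪C| = 87+68+81-32-30-31+13 = 156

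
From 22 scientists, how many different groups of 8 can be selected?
C(22,8) = 22!/(8!×14!) = 319770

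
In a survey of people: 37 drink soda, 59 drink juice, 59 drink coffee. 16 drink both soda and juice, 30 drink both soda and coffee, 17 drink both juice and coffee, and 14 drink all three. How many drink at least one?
|A∪B∪C| = 37+59+59-16-30-17+14 = 106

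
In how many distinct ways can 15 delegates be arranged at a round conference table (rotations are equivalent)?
Circular: fix one position, arrange the rest. (15-1)! = 87178291200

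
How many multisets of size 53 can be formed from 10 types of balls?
C(53+10-1, 10-1) = C(62, 9) = 20286591270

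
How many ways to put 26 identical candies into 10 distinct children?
C(26+10-1, 10-1) = C(35, 9) = 70607460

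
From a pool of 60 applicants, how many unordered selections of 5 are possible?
C(60,5) = 60!/(5!×55!) = 5461512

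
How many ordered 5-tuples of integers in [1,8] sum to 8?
Coefficient of x^8 in (x + x² + ... + x^8)^5. By inclusion-exclusion on dice exceeding 8: Σ_j (-1)^j C(5,j)·C(8-1-8j, 4) = C(5,0)·C(7,4) = 1·35 = 35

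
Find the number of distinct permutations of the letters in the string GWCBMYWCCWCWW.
13! / (1! × 5! × 1! × 1! × 1! × 4!) = 2162160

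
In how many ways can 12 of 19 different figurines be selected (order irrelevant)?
C(19,12) = 19!/(12!×7!) = 50388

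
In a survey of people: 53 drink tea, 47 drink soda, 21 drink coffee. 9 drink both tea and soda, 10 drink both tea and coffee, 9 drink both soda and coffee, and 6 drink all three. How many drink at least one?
|A∪B∪C| = 53+47+21-9-10-9+6 = 99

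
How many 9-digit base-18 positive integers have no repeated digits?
First digit: 17 choices (nonzero). Then descending: 17 × 17 × 16 × 15 × 14 × 13 × 12 × 11 × 10 = 16663046400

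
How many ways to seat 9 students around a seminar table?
Circular: fix one position, arrange the rest. (9-1)! = 40320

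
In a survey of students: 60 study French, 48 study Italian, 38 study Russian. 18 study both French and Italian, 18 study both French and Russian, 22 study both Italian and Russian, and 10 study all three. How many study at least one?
|A∪B∪C| = 60+48+38-18-18-22+10 = 98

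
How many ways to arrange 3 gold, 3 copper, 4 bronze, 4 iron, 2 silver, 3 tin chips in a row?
19! / (3! × 3! × 4! × 4! × 2! × 3!) = 488864376000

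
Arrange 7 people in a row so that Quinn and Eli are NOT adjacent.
Total - adjacent = 7! - (7-1)!×2 = 5040 - 1440 = 3600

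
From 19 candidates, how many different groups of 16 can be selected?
C(19,16) = 19!/(16!×3!) = 969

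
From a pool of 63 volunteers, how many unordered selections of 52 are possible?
C(63,52) = 63!/(52!×11!) = 615790256823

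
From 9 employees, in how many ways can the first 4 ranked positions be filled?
P(9,4) = 9!/(9-4)! = 3024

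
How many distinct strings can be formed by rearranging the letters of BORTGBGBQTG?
11! / (2! × 1! × 3! × 1! × 1! × 3!) = 554400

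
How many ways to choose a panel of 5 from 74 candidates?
C(74,5) = 74!/(5!×69!) = 16108764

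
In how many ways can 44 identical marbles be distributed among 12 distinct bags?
C(44+12-1, 12-1) = C(55, 11) = 119653565850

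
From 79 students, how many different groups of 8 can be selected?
C(79,8) = 79!/(8!×71!) = 26088783435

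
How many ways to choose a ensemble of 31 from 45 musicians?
C(45,31) = 45!/(31!×14!) = 166871334960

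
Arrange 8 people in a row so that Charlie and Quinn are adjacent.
Treat as block: (8-1)! × 2! = 5040 × 2 = 10080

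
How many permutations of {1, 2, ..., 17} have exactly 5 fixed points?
Choose the 5 fixed points C(17,5) = 6188, derange the rest: !12 = Σ_{j=0}^{12} (-1)^j·12!/j! = 479001600 - 479001600 + 239500800 - 79833600 + 19958400 - 3991680 + 665280 - 95040 + 11880 - 1320 + 132 - 12 + 1 = 176214841. Product = 6188 × 176214841 = 1090417436108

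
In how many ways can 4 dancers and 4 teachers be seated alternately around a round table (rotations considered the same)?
Fix one of the dancers: (4-1)! ways for the remaining dancers, × 4! ways for the teachers = 6 × 24 = 144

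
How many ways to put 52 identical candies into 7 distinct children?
C(52+7-1, 7-1) = C(58, 6) = 40475358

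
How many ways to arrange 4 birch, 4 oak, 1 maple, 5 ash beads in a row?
14! / (4! × 4! × 1! × 5!) = 1261260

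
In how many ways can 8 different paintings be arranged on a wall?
8! = 40320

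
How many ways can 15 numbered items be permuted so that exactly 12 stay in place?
Choose the 12 fixed points C(15,12) = 455, derange the rest: !3 = Σ_{j=0}^{3} (-1)^j·3!/j! = 6 - 6 + 3 - 1 = 2. Product = 455 × 2 = 910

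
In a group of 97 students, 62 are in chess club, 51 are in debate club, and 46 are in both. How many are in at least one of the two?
|A∪B| = |A| + |B| - |A∩B| = 62 + 51 - 46 = 67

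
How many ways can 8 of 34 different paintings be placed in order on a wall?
P(34,8) = 34!/(34-8)! = 732058145280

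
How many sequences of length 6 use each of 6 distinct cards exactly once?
6! = 720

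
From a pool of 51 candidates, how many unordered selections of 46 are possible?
C(51,46) = 51!/(46!×5!) = 2349060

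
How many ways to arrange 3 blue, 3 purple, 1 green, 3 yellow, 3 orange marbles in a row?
13! / (3! × 3! × 1! × 3! × 3!) = 4804800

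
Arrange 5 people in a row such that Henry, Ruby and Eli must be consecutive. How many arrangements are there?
Treat the 3 as one block: (5-3+1)! × 3! = 6 × 6 = 36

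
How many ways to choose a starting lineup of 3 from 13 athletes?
C(13,3) = 13!/(3!×10!) = 286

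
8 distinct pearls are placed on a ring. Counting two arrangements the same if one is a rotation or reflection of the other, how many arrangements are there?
(8-1)!/2 = 5040/2 = 2520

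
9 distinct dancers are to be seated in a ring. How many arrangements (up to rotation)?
Circular: fix one position, arrange the rest. (9-1)! = 40320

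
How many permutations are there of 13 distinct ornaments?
13! = 6227020800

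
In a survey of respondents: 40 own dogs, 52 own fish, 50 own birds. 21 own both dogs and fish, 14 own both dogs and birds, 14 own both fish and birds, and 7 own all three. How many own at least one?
|A∪B∪C| = 40+52+50-21-14-14+7 = 100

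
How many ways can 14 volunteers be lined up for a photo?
14! = 87178291200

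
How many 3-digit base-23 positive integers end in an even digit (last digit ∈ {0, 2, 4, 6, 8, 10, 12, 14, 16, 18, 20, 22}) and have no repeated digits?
Last∈{0,2,4,6,8,10,12,14,16,18,20,22}. Last=0: 462. Last nonzero: 11×21×P(21,1) = 4851. Total = 5313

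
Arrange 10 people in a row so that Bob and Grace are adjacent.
Treat as block: (10-1)! × 2! = 362880 × 2 = 725760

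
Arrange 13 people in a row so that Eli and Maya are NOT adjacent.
Total - adjacent = 13! - (13-1)!×2 = 6227020800 - 958003200 = 5269017600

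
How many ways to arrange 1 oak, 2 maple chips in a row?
3! / (1! × 2!) = 3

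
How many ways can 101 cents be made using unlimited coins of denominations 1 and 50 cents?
Coefficient of x^101 in 1/(1-x^1) · 1/(1-x^50). Use j coins of 50 for j = 0..⌊101/50⌋ = 2, the rest in 1s: 2 + 1 = 3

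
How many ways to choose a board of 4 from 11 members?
C(11,4) = 11!/(4!×7!) = 330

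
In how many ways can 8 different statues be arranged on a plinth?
8! = 40320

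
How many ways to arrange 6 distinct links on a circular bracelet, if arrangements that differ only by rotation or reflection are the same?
(6-1)!/2 = 120/2 = 60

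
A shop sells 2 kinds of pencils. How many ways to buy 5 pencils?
C(5+2-1, 2-1) = C(6, 1) = 6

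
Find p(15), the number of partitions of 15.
Pentagonal recurrence p(n) = p(n-1) + p(n-2) - p(n-5) - p(n-7) + p(n-12) + p(n-15) - ... gives p(0..14) = 1, 1, 2, 3, 5, 7, 11, 15, 22, 30, 42, 56, 77, 101, 135. p(15) = p(14) + p(13) - p(10) - p(8) + p(3) + p(0) = 135 + 101 - 42 - 22 + 3 + 1 = 176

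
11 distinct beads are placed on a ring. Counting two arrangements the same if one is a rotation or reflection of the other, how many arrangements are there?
(11-1)!/2 = 3628800/2 = 1814400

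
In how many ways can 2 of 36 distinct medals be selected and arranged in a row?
P(36,2) = 36!/(36-2)! = 1260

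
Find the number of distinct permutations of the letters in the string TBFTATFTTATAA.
13! / (6! × 1! × 2! × 4!) = 180180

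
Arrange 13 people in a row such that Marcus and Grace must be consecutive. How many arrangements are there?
Treat the 2 as one block: (13-2+1)! × 2! = 479001600 × 2 = 958003200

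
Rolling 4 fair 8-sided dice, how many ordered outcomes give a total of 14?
Coefficient of x^14 in (x + x² + ... + x^8)^4. By inclusion-exclusion on dice exceeding 8: Σ_j (-1)^j C(4,j)·C(14-1-8j, 3) = C(4,0)·C(13,3) - C(4,1)·C(5,3) = 1·286 - 4·10 = 246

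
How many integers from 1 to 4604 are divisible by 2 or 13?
⌊4604/2⌋ + ⌊4604/13⌋ - ⌊4604/26⌋ = 2302 + 354 - 177 = 2479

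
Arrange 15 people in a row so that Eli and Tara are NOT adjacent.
Total - adjacent = 15! - (15-1)!×2 = 1307674368000 - 174356582400 = 1133317785600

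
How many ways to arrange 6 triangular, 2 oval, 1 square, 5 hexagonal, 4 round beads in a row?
18! / (6! × 2! × 1! × 5! × 4!) = 1543782240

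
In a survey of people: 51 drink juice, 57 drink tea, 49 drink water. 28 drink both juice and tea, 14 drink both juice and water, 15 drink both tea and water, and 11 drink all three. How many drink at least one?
|A∪B∪C| = 51+57+49-28-14-15+11 = 111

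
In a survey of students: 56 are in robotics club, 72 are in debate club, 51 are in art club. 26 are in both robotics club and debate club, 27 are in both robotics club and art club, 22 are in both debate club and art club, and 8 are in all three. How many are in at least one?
|A∪B∪C| = 56+72+51-26-27-22+8 = 112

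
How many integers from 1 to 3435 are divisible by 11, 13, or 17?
⌊3435/11⌋+⌊3435/13⌋+⌊3435/17⌋ - ⌊3435/143⌋-⌊3435/187⌋-⌊3435/221⌋ + ⌊3435/2431⌋ = 312+264+202 - 24-18-15 + 1 = 722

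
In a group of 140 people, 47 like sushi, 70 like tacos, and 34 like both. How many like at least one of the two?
|A∪B| = |A| + |B| - |A∩B| = 47 + 70 - 34 = 83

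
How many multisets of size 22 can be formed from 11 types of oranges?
C(22+11-1, 11-1) = C(32, 10) = 64512240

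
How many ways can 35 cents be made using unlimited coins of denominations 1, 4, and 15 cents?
Coefficient of x^35 in 1/(1-x^1) · 1/(1-x^4) · 1/(1-x^15). Case on j = number of 15-cent coins (j = 0..2); remainder r = 35 - 15j is made from {1,4} in ⌊r/4⌋+1 ways. r = 35, 20, 5 → 9 + 6 + 2 = 17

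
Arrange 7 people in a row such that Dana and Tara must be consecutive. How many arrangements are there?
Treat the 2 as one block: (7-2+1)! × 2! = 720 × 2 = 1440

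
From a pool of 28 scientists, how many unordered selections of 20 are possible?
C(28,20) = 28!/(20!×8!) = 3108105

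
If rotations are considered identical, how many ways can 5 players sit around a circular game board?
Circular: fix one position, arrange the rest. (5-1)! = 24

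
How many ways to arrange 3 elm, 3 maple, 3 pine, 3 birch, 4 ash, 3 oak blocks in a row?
19! / (3! × 3! × 3! × 3! × 4! × 3!) = 651819168000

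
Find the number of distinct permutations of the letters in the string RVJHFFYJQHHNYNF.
15! / (3! × 2! × 1! × 2! × 2! × 1! × 3! × 1!) = 4540536000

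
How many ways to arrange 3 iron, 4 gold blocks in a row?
7! / (3! × 4!) = 35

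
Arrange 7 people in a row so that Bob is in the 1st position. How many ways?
Fix one position: (7-1)! = 720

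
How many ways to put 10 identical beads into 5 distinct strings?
C(10+5-1, 5-1) = C(14, 4) = 1001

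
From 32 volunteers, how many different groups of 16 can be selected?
C(32,16) = 32!/(16!×16!) = 601080390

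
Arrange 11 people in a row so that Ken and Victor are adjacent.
Treat as block: (11-1)! × 2! = 3628800 × 2 = 7257600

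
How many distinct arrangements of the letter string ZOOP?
4! / (1! × 2! × 1!) = 12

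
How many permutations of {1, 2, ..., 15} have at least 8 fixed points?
Exactly j fixed points: C(15,j)·!(15-j); sum over j ≥ 8 (derangement numbers via !m = (m-1)·(!(m-1) + !(m-2)): !0..!7 = 1, 0, 1, 2, 9, 44, 265, 1854). Σ_{j=8}^{15} C(15,j)·!(15-j) = C(15,8)·!7 + C(15,9)·!6 + C(15,10)·!5 + C(15,11)·!4 + C(15,12)·!3 + C(15,13)·!2 + C(15,14)·!1 + C(15,15)·!0 = 6435·1854 + 5005·265 + 3003·44 + 1365·9 + 455·2 + 105·1 + 15·0 + 1·1 = 13402248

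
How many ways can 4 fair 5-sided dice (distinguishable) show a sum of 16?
Coefficient of x^16 in (x + x² + ... + x^5)^4. By inclusion-exclusion on dice exceeding 5: Σ_j (-1)^j C(4,j)·C(16-1-5j, 3) = C(4,0)·C(15,3) - C(4,1)·C(10,3) + C(4,2)·C(5,3) = 1·455 - 4·120 + 6·10 = 35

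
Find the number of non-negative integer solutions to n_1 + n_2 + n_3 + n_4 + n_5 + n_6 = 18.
C(18+6-1, 6-1) = C(23, 5) = 33649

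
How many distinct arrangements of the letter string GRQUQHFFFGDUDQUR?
16! / (2! × 3! × 3! × 3! × 1! × 2! × 2!) = 12108096000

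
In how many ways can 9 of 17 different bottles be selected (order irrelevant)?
C(17,9) = 17!/(9!×8!) = 24310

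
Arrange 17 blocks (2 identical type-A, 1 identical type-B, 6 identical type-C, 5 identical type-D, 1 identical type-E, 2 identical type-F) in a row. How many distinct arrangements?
17! / (2! × 1! × 6! × 5! × 1! × 2!) = 1029188160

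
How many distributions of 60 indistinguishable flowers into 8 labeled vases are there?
C(60+8-1, 8-1) = C(67, 7) = 869648208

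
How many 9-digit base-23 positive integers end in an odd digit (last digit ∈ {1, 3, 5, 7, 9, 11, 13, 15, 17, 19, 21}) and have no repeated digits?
Last∈{1,3,5,7,9,11,13,15,17,19,21}. Last=0: 0. Last nonzero: 11×21×P(21,7) = 135377827200. Total = 135377827200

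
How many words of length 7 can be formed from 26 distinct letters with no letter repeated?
P(26,7) = 26!/(26-7)! = 3315312000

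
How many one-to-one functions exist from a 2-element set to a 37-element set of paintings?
P(37,2) = 37!/(37-2)! = 1332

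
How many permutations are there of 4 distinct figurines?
4! = 24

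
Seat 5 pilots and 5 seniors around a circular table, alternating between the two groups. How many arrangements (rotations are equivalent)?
Fix one of the pilots: (5-1)! ways for the remaining pilots, × 5! ways for the seniors = 24 × 120 = 2880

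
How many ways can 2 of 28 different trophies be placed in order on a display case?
P(28,2) = 28!/(28-2)! = 756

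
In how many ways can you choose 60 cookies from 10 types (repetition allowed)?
C(60+10-1, 10-1) = C(69, 9) = 56672074888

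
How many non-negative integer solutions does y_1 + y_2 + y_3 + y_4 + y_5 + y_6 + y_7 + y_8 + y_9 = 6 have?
C(6+9-1, 9-1) = C(14, 8) = 3003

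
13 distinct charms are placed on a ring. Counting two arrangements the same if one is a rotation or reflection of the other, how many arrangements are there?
(13-1)!/2 = 479001600/2 = 239500800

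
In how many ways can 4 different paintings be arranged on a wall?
4! = 24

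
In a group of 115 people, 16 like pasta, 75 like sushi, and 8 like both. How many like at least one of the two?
|A∪B| = |A| + |B| - |A∩B| = 16 + 75 - 8 = 83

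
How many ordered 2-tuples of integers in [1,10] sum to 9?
Coefficient of x^9 in (x + x² + ... + x^10)^2. By inclusion-exclusion on dice exceeding 10: Σ_j (-1)^j C(2,j)·C(9-1-10j, 1) = C(2,0)·C(8,1) = 1·8 = 8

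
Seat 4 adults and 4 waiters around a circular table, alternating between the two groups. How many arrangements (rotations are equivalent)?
Fix one of the adults: (4-1)! ways for the remaining adults, × 4! ways for the waiters = 6 × 24 = 144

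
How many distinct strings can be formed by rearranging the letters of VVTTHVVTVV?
10! / (1! × 6! × 3!) = 840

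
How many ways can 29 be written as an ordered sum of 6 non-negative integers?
C(29+6-1, 6-1) = C(34, 5) = 278256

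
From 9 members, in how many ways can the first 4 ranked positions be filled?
P(9,4) = 9!/(9-4)! = 3024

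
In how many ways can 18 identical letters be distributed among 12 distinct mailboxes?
C(18+12-1, 12-1) = C(29, 11) = 34597290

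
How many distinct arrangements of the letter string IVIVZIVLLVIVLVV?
15! / (7! × 3! × 4! × 1!) = 1801800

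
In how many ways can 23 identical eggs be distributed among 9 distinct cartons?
C(23+9-1, 9-1) = C(31, 8) = 7888725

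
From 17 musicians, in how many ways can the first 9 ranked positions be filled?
P(17,9) = 17!/(17-9)! = 8821612800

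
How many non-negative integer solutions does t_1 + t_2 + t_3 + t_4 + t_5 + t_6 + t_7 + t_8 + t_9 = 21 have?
C(21+9-1, 9-1) = C(29, 8) = 4292145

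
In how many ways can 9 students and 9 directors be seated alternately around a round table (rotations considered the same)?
Fix one of the students: (9-1)! ways for the remaining students, × 9! ways for the directors = 40320 × 362880 = 14631321600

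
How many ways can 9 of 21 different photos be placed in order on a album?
P(21,9) = 21!/(21-9)! = 106661318400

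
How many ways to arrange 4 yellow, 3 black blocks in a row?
7! / (4! × 3!) = 35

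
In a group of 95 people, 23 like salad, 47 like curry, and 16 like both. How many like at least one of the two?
|A∪B| = |A| + |B| - |A∩B| = 23 + 47 - 16 = 54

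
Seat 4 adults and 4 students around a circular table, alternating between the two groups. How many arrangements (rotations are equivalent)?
Fix one of the adults: (4-1)! ways for the remaining adults, × 4! ways for the students = 6 × 24 = 144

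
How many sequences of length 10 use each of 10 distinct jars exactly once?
10! = 3628800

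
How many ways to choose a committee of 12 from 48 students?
C(48,12) = 48!/(12!×36!) = 69668534468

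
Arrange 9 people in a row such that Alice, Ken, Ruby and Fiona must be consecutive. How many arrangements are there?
Treat the 4 as one block: (9-4+1)! × 4! = 720 × 24 = 17280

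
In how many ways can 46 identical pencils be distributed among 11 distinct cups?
C(46+11-1, 11-1) = C(56, 10) = 35607051480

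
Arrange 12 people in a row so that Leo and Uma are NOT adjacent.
Total - adjacent = 12! - (12-1)!×2 = 479001600 - 79833600 = 399168000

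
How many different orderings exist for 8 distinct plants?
8! = 40320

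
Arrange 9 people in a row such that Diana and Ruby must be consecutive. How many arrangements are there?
Treat the 2 as one block: (9-2+1)! × 2! = 40320 × 2 = 80640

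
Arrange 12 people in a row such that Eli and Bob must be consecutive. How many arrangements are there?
Treat the 2 as one block: (12-2+1)! × 2! = 39916800 × 2 = 79833600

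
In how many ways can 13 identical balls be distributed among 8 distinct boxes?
C(13+8-1, 8-1) = C(20, 7) = 77520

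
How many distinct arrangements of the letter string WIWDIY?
6! / (1! × 2! × 2! × 1!) = 180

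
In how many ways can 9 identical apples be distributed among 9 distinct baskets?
C(9+9-1, 9-1) = C(17, 8) = 24310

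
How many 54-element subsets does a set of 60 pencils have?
C(60,54) = 60!/(54!×6!) = 50063860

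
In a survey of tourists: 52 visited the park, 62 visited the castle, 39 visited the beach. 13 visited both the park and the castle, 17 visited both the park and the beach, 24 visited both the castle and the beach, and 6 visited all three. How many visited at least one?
|A∪B∪C| = 52+62+39-13-17-24+6 = 105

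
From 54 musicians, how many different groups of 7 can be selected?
C(54,7) = 54!/(7!×47!) = 177100560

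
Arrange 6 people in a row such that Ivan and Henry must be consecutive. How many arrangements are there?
Treat the 2 as one block: (6-2+1)! × 2! = 120 × 2 = 240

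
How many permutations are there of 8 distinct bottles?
8! = 40320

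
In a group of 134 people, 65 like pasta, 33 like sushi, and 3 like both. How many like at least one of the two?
|A∪B| = |A| + |B| - |A∩B| = 65 + 33 - 3 = 95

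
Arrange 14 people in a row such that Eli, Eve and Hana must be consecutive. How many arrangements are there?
Treat the 3 as one block: (14-3+1)! × 3! = 479001600 × 6 = 2874009600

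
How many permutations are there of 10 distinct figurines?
10! = 3628800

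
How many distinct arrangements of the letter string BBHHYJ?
6! / (1! × 2! × 2! × 1!) = 180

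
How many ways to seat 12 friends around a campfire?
Circular: fix one position, arrange the rest. (12-1)! = 39916800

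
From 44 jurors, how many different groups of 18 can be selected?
C(44,18) = 44!/(18!×26!) = 1029530696964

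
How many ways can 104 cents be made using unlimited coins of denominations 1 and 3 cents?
Coefficient of x^104 in 1/(1-x^1) · 1/(1-x^3). Use j coins of 3 for j = 0..⌊104/3⌋ = 34, the rest in 1s: 34 + 1 = 35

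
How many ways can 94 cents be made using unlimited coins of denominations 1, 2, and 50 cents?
Coefficient of x^94 in 1/(1-x^1) · 1/(1-x^2) · 1/(1-x^50). Case on j = number of 50-cent coins (j = 0..1); remainder r = 94 - 50j is made from {1,2} in ⌊r/2⌋+1 ways. r = 94, 44 → 48 + 23 = 71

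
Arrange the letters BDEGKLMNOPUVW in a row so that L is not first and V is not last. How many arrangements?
By inclusion-exclusion: 13! - 2×(13-1)! + (13-2)! = 6227020800 - 958003200 + 39916800 = 5308934400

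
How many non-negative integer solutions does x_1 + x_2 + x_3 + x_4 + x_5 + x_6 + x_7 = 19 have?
C(19+7-1, 7-1) = C(25, 6) = 177100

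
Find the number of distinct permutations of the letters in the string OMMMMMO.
7! / (2! × 5!) = 21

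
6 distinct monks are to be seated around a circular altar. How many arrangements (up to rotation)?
Circular: fix one position, arrange the rest. (6-1)! = 120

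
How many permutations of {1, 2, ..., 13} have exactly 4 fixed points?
Choose the 4 fixed points C(13,4) = 715, derange the rest: !9 = Σ_{j=0}^{9} (-1)^j·9!/j! = 362880 - 362880 + 181440 - 60480 + 15120 - 3024 + 504 - 72 + 9 - 1 = 133496. Product = 715 × 133496 = 95449640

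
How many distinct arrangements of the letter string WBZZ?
4! / (2! × 1! × 1!) = 12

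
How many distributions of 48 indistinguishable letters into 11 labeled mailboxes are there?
C(48+11-1, 11-1) = C(58, 10) = 52179482355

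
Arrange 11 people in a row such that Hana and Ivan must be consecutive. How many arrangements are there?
Treat the 2 as one block: (11-2+1)! × 2! = 3628800 × 2 = 7257600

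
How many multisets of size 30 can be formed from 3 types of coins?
C(30+3-1, 3-1) = C(32, 2) = 496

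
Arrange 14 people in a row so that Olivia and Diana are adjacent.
Treat as block: (14-1)! × 2! = 6227020800 × 2 = 12454041600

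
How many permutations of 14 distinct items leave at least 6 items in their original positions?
Exactly j fixed points: C(14,j)·!(14-j); sum over j ≥ 6 (derangement numbers via !m = (m-1)·(!(m-1) + !(m-2)): !0..!8 = 1, 0, 1, 2, 9, 44, 265, 1854, 14833). Σ_{j=6}^{14} C(14,j)·!(14-j) = C(14,6)·!8 + C(14,7)·!7 + C(14,8)·!6 + C(14,9)·!5 + C(14,10)·!4 + C(14,11)·!3 + C(14,12)·!2 + C(14,13)·!1 + C(14,14)·!0 = 3003·14833 + 3432·1854 + 3003·265 + 2002·44 + 1001·9 + 364·2 + 91·1 + 14·0 + 1·1 = 51800139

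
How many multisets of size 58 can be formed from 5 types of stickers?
C(58+5-1, 5-1) = C(62, 4) = 557845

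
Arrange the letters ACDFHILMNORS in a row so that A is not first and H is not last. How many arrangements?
By inclusion-exclusion: 12! - 2×(12-1)! + (12-2)! = 479001600 - 79833600 + 3628800 = 402796800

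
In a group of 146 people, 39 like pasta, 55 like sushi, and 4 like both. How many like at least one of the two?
|A∪B| = |A| + |B| - |A∩B| = 39 + 55 - 4 = 90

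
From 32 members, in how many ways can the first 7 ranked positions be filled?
P(32,7) = 32!/(32-7)! = 16963914240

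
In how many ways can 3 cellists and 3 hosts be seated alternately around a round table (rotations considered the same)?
Fix one of the cellists: (3-1)! ways for the remaining cellists, × 3! ways for the hosts = 2 × 6 = 12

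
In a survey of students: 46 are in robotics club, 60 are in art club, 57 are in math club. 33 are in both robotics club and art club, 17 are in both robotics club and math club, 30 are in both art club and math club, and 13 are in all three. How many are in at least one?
|A∪B∪C| = 46+60+57-33-17-30+13 = 96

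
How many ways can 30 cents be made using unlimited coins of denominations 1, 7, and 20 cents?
Coefficient of x^30 in 1/(1-x^1) · 1/(1-x^7) · 1/(1-x^20). Case on j = number of 20-cent coins (j = 0..1); remainder r = 30 - 20j is made from {1,7} in ⌊r/7⌋+1 ways. r = 30, 10 → 5 + 2 = 7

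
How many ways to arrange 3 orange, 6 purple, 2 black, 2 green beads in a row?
13! / (3! × 6! × 2! × 2!) = 360360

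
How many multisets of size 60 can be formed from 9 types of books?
C(60+9-1, 9-1) = C(68, 8) = 7392009768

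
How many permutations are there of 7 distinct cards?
7! = 5040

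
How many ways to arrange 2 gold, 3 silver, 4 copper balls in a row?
9! / (2! × 3! × 4!) = 1260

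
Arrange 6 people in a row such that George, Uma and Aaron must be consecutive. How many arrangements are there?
Treat the 3 as one block: (6-3+1)! × 3! = 24 × 6 = 144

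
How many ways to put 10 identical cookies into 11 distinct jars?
C(10+11-1, 11-1) = C(20, 10) = 184756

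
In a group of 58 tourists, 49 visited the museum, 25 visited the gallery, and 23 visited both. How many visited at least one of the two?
|A∪B| = |A| + |B| - |A∩B| = 49 + 25 - 23 = 51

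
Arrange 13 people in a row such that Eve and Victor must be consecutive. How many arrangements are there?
Treat the 2 as one block: (13-2+1)! × 2! = 479001600 × 2 = 958003200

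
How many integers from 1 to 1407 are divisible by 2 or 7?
⌊1407/2⌋ + ⌊1407/7⌋ - ⌊1407/14⌋ = 703 + 201 - 100 = 804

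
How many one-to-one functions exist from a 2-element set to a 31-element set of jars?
P(31,2) = 31!/(31-2)! = 930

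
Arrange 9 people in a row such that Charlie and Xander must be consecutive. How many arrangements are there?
Treat the 2 as one block: (9-2+1)! × 2! = 40320 × 2 = 80640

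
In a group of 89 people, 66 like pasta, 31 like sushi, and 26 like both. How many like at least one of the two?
|A∪B| = |A| + |B| - |A∩B| = 66 + 31 - 26 = 71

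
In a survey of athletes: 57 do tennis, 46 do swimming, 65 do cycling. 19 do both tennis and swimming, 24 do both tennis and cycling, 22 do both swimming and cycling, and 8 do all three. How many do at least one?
|A∪B∪C| = 57+46+65-19-24-22+8 = 111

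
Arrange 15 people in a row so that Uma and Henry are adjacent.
Treat as block: (15-1)! × 2! = 87178291200 × 2 = 174356582400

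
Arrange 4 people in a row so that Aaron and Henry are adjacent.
Treat as block: (4-1)! × 2! = 6 × 2 = 12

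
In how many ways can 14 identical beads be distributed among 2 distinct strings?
C(14+2-1, 2-1) = C(15, 1) = 15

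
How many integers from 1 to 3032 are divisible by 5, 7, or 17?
⌊3032/5⌋+⌊3032/7⌋+⌊3032/17⌋ - ⌊3032/35⌋-⌊3032/85⌋-⌊3032/119⌋ + ⌊3032/595⌋ = 606+433+178 - 86-35-25 + 5 = 1076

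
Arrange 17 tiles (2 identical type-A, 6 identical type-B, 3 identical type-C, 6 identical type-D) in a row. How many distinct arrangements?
17! / (2! × 6! × 3! × 6!) = 57177120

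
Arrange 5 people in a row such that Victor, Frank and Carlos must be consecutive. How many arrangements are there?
Treat the 3 as one block: (5-3+1)! × 3! = 6 × 6 = 36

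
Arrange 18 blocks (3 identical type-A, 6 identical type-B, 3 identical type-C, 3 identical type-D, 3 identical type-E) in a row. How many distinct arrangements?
18! / (3! × 6! × 3! × 3! × 3!) = 6861254400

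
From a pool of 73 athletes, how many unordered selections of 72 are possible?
C(73,72) = 73!/(72!×1!) = 73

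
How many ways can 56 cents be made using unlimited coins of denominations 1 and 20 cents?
Coefficient of x^56 in 1/(1-x^1) · 1/(1-x^20). Use j coins of 20 for j = 0..⌊56/20⌋ = 2, the rest in 1s: 2 + 1 = 3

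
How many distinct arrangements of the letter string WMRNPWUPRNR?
11! / (2! × 1! × 1! × 2! × 3! × 2!) = 831600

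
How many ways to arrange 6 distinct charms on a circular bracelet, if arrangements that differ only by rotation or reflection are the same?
(6-1)!/2 = 120/2 = 60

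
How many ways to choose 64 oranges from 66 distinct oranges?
C(66,64) = 66!/(64!×2!) = 2145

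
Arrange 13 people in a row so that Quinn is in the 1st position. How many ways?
Fix one position: (13-1)! = 479001600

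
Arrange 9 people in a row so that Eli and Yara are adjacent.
Treat as block: (9-1)! × 2! = 40320 × 2 = 80640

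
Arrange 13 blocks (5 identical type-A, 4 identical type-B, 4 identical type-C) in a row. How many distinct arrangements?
13! / (5! × 4! × 4!) = 90090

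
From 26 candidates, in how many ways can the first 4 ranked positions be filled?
P(26,4) = 26!/(26-4)! = 358800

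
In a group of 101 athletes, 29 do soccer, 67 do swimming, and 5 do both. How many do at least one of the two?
|A∪B| = |A| + |B| - |A∩B| = 29 + 67 - 5 = 91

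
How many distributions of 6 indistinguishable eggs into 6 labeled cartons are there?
C(6+6-1, 6-1) = C(11, 5) = 462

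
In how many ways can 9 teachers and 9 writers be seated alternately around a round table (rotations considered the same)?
Fix one of the teachers: (9-1)! ways for the remaining teachers, × 9! ways for the writers = 40320 × 362880 = 14631321600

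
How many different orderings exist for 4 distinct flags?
4! = 24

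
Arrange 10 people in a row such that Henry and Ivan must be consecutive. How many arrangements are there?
Treat the 2 as one block: (10-2+1)! × 2! = 362880 × 2 = 725760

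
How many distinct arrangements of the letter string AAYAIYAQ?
8! / (1! × 2! × 4! × 1!) = 840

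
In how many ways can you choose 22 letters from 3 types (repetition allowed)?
C(22+3-1, 3-1) = C(24, 2) = 276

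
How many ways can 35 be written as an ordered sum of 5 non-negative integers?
C(35+5-1, 5-1) = C(39, 4) = 82251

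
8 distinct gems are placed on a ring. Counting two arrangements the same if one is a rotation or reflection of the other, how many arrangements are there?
(8-1)!/2 = 5040/2 = 2520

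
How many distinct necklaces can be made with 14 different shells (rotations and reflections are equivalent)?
(14-1)!/2 = 6227020800/2 = 3113510400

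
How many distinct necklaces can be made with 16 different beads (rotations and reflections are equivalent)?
(16-1)!/2 = 1307674368000/2 = 653837184000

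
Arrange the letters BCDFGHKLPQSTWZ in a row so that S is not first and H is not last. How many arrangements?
By inclusion-exclusion: 14! - 2×(14-1)! + (14-2)! = 87178291200 - 12454041600 + 479001600 = 75203251200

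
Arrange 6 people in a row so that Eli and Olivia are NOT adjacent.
Total - adjacent = 6! - (6-1)!×2 = 720 - 240 = 480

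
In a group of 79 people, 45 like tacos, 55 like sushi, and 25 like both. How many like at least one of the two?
|A∪B| = |A| + |B| - |A∩B| = 45 + 55 - 25 = 75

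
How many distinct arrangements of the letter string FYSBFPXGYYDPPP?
14! / (1! × 1! × 3! × 1! × 4! × 1! × 1! × 2!) = 302702400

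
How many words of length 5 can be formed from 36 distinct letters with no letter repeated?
P(36,5) = 36!/(36-5)! = 45239040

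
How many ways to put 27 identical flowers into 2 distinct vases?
C(27+2-1, 2-1) = C(28, 1) = 28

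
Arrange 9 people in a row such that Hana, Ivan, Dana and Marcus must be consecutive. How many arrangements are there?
Treat the 4 as one block: (9-4+1)! × 4! = 720 × 24 = 17280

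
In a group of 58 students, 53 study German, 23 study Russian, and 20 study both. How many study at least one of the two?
|A∪B| = |A| + |B| - |A∩B| = 53 + 23 - 20 = 56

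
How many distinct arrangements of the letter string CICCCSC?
7! / (1! × 5! × 1!) = 42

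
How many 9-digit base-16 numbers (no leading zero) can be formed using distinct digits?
First digit: 15 choices (nonzero). Then descending: 15 × 15 × 14 × 13 × 12 × 11 × 10 × 9 × 8 = 3891888000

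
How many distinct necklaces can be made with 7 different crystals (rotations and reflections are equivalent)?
(7-1)!/2 = 720/2 = 360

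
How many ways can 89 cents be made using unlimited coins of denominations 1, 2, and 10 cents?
Coefficient of x^89 in 1/(1-x^1) · 1/(1-x^2) · 1/(1-x^10). Case on j = number of 10-cent coins (j = 0..8); remainder r = 89 - 10j is made from {1,2} in ⌊r/2⌋+1 ways. r = 89, 79, 69, 59, 49, 39, 29, 19, 9 → 45 + 40 + 35 + 30 + 25 + 20 + 15 + 10 + 5 = 225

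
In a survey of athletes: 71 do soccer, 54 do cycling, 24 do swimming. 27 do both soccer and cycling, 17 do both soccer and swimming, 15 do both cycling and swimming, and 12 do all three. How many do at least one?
|A∪B∪C| = 71+54+24-27-17-15+12 = 102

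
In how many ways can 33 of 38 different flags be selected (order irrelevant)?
C(38,33) = 38!/(33!×5!) = 501942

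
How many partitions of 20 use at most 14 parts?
By conjugation, equals partitions of 20 into parts ≤ 14. Let r_j(i) = number of partitions of i into parts ≤ j, for i = 0..20. r_1(i) = 1 for all i; r_j(i) = r_{j-1}(i) + r_j(i-j). Rows j = 2..14: ≤2: 1 1 2 2 3 3 4 4 5 5 6 6 7 7 8 8 9 9 10 10 11; ≤3: 1 1 2 3 4 5 7 8 10 12 14 16 19 21 24 27 30 33 37 40 44; ≤4: 1 1 2 3 5 6 9 11 15 18 23 27 34 39 47 54 64 72 84 94 108; ≤5: 1 1 2 3 5 7 10 13 18 23 30 37 47 57 70 84 101 119 141 164 192; ≤6: 1 1 2 3 5 7 11 14 20 26 35 44 58 71 90 110 136 163 199 235 282; ≤7: 1 1 2 3 5 7 11 15 21 28 38 49 65 82 105 131 164 201 248 300 364; ≤8: 1 1 2 3 5 7 11 15 22 29 40 52 70 89 116 146 186 230 288 352 434; ≤9: 1 1 2 3 5 7 11 15 22 30 41 54 73 94 123 157 201 252 318 393 488; ≤10: 1 1 2 3 5 7 11 15 22 30 42 55 75 97 128 164 212 267 340 423 530; ≤11: 1 1 2 3 5 7 11 15 22 30 42 56 76 99 131 169 219 278 355 445 560; ≤12: 1 1 2 3 5 7 11 15 22 30 42 56 77 100 133 172 224 285 366 460 582; ≤13: 1 1 2 3 5 7 11 15 22 30 42 56 77 101 134 174 227 290 373 471 597; ≤14: 1 1 2 3 5 7 11 15 22 30 42 56 77 101 135 175 229 293 378 478 608. r_14(20) = 608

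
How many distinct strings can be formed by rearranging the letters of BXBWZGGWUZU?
11! / (2! × 2! × 2! × 1! × 2! × 2!) = 1247400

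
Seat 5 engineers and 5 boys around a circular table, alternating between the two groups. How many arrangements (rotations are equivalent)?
Fix one of the engineers: (5-1)! ways for the remaining engineers, × 5! ways for the boys = 24 × 120 = 2880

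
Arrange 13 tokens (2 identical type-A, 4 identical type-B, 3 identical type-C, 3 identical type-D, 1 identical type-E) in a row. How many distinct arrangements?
13! / (2! × 4! × 3! × 3! × 1!) = 3603600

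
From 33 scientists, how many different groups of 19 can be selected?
C(33,19) = 33!/(19!×14!) = 818809200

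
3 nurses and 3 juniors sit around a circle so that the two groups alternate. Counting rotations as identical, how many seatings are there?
Fix one of the nurses: (3-1)! ways for the remaining nurses, × 3! ways for the juniors = 2 × 6 = 12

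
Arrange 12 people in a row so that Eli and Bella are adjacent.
Treat as block: (12-1)! × 2! = 39916800 × 2 = 79833600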